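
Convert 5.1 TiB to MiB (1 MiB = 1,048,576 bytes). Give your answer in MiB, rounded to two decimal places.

5.1 TiB = 5.1 × 2^40 bytes = 5,607,509,301,657.6 bytes
1 MiB = 2^20 bytes = 1,048,576 bytes
5,607,509,301,657.6 / 1,048,576 = 5,347,737.60 MiB

5,347,737.60 MiB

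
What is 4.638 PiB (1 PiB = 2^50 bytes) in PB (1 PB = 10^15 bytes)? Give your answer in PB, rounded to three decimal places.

5.222 PB

4.638 PiB = 4.638 × 2^50 bytes = 5,221,923,767,936,090.112 bytes
1 PB = 1,000,000,000,000,000 bytes
5,221,923,767,936,090.112 / 1,000,000,000,000,000 = 5.222 PB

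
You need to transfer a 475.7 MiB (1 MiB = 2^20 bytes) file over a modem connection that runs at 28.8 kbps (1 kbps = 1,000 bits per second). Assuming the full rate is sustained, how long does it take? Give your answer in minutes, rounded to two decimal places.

2,309.29 minutes

475.7 MiB = 498,807,603.2 bytes = 3,990,460,825.6 bits
28.8 kbps = 28,800 bits/s
time = 3,990,460,825.6 / 28,800 = 138,557.668 s
138,557.668 s / 60 = 2,309.29 minutes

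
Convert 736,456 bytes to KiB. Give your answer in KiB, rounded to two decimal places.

719.20 KiB

736,456 bytes given.
1 KiB = 2^10 bytes = 1,024 bytes
736,456 / 1,024 = 719.20 KiB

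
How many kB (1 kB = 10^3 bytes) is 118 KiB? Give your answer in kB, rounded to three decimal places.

118 KiB × 1,024 bytes/KiB = 120,832 bytes
1 kB = 1,000 bytes
120,832 / 1,000 = 120.832 kB

120.832 kB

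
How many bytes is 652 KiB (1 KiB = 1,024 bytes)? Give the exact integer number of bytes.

652 × 1,024 = 667,648 bytes

667,648 bytes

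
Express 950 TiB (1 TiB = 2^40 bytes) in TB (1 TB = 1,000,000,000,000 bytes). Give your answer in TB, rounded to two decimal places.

1,044.54 TB

950 TiB = 950 × 2^40 bytes = 1,044,536,046,387,200 bytes
1 TB = 10^12 bytes = 1,000,000,000,000 bytes
1,044,536,046,387,200 / 1,000,000,000,000 = 1,044.54 TB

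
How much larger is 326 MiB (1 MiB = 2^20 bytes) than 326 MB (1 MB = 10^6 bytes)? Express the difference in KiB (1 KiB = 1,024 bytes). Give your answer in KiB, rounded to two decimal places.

15,464.63 KiB

326 MiB = 326 × 1,048,576 = 341,835,776 bytes
326 MB = 326 × 1,000,000 = 326,000,000 bytes
difference = 15,835,776 bytes
15,835,776 / 1,024 = 15,464.63 KiB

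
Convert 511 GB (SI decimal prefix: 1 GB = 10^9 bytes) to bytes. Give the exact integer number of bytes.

511,000,000,000 bytes

511 × 1,000,000,000 = 511,000,000,000 bytes  (1 GB = 10^9 bytes)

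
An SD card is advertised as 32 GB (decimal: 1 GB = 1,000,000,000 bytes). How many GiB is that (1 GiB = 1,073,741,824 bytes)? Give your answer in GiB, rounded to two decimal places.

29.80 GiB

32 GB × 1,000,000,000 bytes/GB = 32,000,000,000 bytes
1 GiB = 1,073,741,824 bytes
32,000,000,000 / 1,073,741,824 = 29.80 GiB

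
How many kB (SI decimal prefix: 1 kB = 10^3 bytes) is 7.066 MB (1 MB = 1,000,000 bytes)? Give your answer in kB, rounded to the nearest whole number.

7,066 kB

7.066 MB = 7.066 × 10^6 bytes = 7,066,000 bytes
1 kB = 10^3 bytes = 1,000 bytes
7,066,000 / 1,000 = 7,066 kB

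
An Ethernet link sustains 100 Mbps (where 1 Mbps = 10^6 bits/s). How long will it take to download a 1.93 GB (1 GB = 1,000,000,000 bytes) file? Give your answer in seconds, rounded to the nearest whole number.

1.93 GB = 1,930,000,000 bytes = 15,440,000,000 bits
100 Mbps = 100,000,000 bits/s
time = 15,440,000,000 / 100,000,000 = 154 s

154 seconds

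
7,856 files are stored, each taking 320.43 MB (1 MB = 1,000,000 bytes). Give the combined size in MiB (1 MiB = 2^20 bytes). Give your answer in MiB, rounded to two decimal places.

2,400,682.53 MiB

Total = 7,856 × 320.43 MB = 2517298.08 MB
= 2517298.08 × 1,000,000 bytes = 2,517,298,080,000 bytes
1 MiB = 1,048,576 bytes
2,517,298,080,000 / 1,048,576 = 2,400,682.53 MiB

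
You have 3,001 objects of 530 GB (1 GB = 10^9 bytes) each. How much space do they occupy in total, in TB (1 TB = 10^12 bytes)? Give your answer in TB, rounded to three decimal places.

Total = 3,001 × 530 GB = 1,590,530 GB
= 1,590,530 × 1,000,000,000 bytes = 1,590,530,000,000,000 bytes
1 TB = 1,000,000,000,000 bytes
1,590,530,000,000,000 / 1,000,000,000,000 = 1,590.530 TB

1,590.530 TB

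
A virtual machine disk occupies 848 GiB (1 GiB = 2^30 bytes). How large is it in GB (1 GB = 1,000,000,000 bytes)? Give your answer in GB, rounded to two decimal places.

910.53 GB

848 GiB = 848 × 2^30 bytes = 910,533,066,752 bytes
1 GB = 10^9 bytes = 1,000,000,000 bytes
910,533,066,752 / 1,000,000,000 = 910.53 GB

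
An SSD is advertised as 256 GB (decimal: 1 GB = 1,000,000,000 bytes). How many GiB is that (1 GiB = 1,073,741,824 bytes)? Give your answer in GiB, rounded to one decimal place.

256 GB = 256 × 10^9 bytes = 256,000,000,000 bytes
1 GiB = 1,073,741,824 bytes
256,000,000,000 / 1,073,741,824 = 238.4 GiB

238.4 GiB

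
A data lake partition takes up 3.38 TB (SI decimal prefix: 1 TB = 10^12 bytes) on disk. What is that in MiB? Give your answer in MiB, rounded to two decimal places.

3.38 TB × 1,000,000,000,000 bytes/TB = 3,380,000,000,000 bytes
1 MiB = 2^20 bytes = 1,048,576 bytes
3,380,000,000,000 / 1,048,576 = 3,223,419.19 MiB

3,223,419.19 MiB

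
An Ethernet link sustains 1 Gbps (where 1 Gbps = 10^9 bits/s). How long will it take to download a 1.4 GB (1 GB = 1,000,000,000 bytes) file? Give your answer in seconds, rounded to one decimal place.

11.2 seconds

1.4 GB = 1,400,000,000 bytes = 11,200,000,000 bits
1 Gbps = 1,000,000,000 bits/s
time = 11,200,000,000 / 1,000,000,000 = 11.2 s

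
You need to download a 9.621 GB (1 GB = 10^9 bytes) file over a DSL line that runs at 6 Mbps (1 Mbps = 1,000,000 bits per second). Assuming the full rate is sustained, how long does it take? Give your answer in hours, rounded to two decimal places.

9.621 GB = 9,621,000,000 bytes = 76,968,000,000 bits
6 Mbps = 6,000,000 bits/s
time = 76,968,000,000 / 6,000,000 = 12,828.0000 s
12,828.0000 s / 3600 = 3.56 hours

3.56 hours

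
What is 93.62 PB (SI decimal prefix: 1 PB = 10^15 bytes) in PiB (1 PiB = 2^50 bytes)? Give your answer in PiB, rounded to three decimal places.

93.62 PB = 93.62 × 10^15 bytes = 93,620,000,000,000,000 bytes
1 PiB = 1,125,899,906,842,624 bytes
93,620,000,000,000,000 / 1,125,899,906,842,624 = 83.151 PiB

83.151 PiB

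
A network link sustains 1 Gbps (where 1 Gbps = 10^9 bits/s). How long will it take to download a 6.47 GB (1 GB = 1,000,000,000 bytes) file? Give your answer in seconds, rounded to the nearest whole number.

6.47 GB = 6,470,000,000 bytes = 51,760,000,000 bits
1 Gbps = 1,000,000,000 bits/s
time = 51,760,000,000 / 1,000,000,000 = 52 s

52 seconds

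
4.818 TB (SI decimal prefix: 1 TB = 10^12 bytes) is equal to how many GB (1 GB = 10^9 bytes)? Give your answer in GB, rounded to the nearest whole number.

4,818 GB

4.818 TB = 4.818 × 10^12 bytes = 4,818,000,000,000 bytes
1 GB = 10^9 bytes = 1,000,000,000 bytes
4,818,000,000,000 / 1,000,000,000 = 4,818 GB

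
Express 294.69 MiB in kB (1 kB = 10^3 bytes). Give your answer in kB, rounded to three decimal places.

309,004.861 kB

294.69 MiB = 294.69 × 2^20 bytes = 309,004,861.44 bytes
1 kB = 1,000 bytes
309,004,861.44 / 1,000 = 309,004.861 kB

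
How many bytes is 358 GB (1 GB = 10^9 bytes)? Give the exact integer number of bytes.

358,000,000,000 bytes

358 × 1,000,000,000 = 358,000,000,000 bytes  (1 GB = 10^9 bytes)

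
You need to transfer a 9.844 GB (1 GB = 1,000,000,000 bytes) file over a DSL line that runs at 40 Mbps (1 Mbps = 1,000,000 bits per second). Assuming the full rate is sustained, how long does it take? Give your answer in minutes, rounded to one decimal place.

9.844 GB = 9,844,000,000 bytes = 78,752,000,000 bits
40 Mbps = 40,000,000 bits/s
time = 78,752,000,000 / 40,000,000 = 1,968.80 s
1,968.80 s / 60 = 32.8 minutes

32.8 minutes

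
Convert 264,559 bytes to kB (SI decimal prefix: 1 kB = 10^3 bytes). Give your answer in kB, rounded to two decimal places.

264.56 kB

264,559 bytes given.
1 kB = 10^3 bytes = 1,000 bytes
264,559 / 1,000 = 264.56 kB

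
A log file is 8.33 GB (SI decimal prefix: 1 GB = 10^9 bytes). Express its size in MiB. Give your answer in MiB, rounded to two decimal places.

7,944.11 MiB

8.33 GB = 8.33 × 10^9 bytes = 8,330,000,000 bytes
1 MiB = 1,048,576 bytes
8,330,000,000 / 1,048,576 = 7,944.11 MiB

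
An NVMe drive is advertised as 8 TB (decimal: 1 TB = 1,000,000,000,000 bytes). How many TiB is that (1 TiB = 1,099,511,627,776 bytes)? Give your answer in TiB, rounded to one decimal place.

8 TB = 8 × 10^12 bytes = 8,000,000,000,000 bytes
1 TiB = 1,099,511,627,776 bytes
8,000,000,000,000 / 1,099,511,627,776 = 7.3 TiB

7.3 TiB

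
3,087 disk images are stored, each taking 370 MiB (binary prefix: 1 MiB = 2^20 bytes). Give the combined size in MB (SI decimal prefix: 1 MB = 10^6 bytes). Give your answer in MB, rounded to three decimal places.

Total = 3,087 × 370 MiB = 1,142,190 MiB
= 1,142,190 × 1,048,576 bytes = 1,197,673,021,440 bytes
1 MB = 1,000,000 bytes
1,197,673,021,440 / 1,000,000 = 1,197,673.021 MB

1,197,673.021 MB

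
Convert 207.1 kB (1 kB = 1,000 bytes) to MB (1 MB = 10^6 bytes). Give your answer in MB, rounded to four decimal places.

207.1 kB × 1,000 bytes/kB = 207,100 bytes
1 MB = 10^6 bytes = 1,000,000 bytes
207,100 / 1,000,000 = 0.2071 MB

0.2071 MB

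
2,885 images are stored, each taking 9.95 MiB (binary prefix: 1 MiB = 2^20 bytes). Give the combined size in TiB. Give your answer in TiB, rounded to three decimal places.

Total = 2,885 × 9.95 MiB = 28705.75 MiB
= 28705.75 × 1,048,576 bytes = 30,100,160,512 bytes
1 TiB = 1,099,511,627,776 bytes
30,100,160,512 / 1,099,511,627,776 = 0.027 TiB

0.027 TiB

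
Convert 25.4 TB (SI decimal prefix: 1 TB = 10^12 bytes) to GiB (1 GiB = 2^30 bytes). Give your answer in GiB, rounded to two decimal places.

25.4 TB = 25.4 × 10^12 bytes = 25,400,000,000,000 bytes
1 GiB = 1,073,741,824 bytes
25,400,000,000,000 / 1,073,741,824 = 23,655.59 GiB

23,655.59 GiB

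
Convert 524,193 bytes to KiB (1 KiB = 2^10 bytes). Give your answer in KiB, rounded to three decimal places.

524,193 bytes given.
1 KiB = 2^10 bytes = 1,024 bytes
524,193 / 1,024 = 511.907 KiB

511.907 KiB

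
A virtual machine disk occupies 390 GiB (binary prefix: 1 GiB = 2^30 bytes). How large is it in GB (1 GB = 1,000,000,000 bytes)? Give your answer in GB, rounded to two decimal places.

390 GiB = 390 × 2^30 bytes = 418,759,311,360 bytes
1 GB = 1,000,000,000 bytes
418,759,311,360 / 1,000,000,000 = 418.76 GB

418.76 GB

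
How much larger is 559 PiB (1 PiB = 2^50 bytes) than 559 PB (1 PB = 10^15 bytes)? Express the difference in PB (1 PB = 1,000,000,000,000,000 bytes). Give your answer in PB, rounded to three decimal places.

559 PiB = 559 × 1,125,899,906,842,624 = 629,378,047,925,026,816 bytes
559 PB = 559 × 1,000,000,000,000,000 = 559,000,000,000,000,000 bytes
difference = 70,378,047,925,026,816 bytes
70,378,047,925,026,816 / 1,000,000,000,000,000 = 70.378 PB

70.378 PB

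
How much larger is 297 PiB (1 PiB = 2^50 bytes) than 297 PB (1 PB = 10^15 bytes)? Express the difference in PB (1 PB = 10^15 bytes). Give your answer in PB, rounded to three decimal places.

37.392 PB

297 PiB = 297 × 1,125,899,906,842,624 = 334,392,272,332,259,328 bytes
297 PB = 297 × 1,000,000,000,000,000 = 297,000,000,000,000,000 bytes
difference = 37,392,272,332,259,328 bytes
37,392,272,332,259,328 / 1,000,000,000,000,000 = 37.392 PB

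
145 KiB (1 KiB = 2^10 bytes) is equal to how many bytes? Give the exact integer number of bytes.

145 × 1,024 = 148,480 bytes  (1 KiB = 2^10 bytes)

148,480 bytes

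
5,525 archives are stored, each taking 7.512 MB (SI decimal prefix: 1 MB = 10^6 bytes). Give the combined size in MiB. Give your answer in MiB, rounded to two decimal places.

39,581.11 MiB

Total = 5,525 × 7.512 MB = 41503.8 MB
= 41503.8 × 1,000,000 bytes = 41,503,800,000 bytes
1 MiB = 1,048,576 bytes
41,503,800,000 / 1,048,576 = 39,581.11 MiB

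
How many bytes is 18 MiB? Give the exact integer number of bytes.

18,874,368 bytes

18 × 1,048,576 = 18,874,368 bytes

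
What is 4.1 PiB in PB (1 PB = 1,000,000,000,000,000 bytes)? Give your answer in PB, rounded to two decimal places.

4.62 PB

4.1 PiB = 4.1 × 2^50 bytes = 4,616,189,618,054,758.4 bytes
1 PB = 10^15 bytes = 1,000,000,000,000,000 bytes
4,616,189,618,054,758.4 / 1,000,000,000,000,000 = 4.62 PB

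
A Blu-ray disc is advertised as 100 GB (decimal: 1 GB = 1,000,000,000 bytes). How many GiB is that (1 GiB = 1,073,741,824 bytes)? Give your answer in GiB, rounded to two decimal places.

93.13 GiB

100 GB = 100 × 10^9 bytes = 100,000,000,000 bytes
1 GiB = 1,073,741,824 bytes
100,000,000,000 / 1,073,741,824 = 93.13 GiB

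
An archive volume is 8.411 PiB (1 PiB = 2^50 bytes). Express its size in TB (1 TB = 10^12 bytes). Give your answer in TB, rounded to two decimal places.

8.411 PiB × 1,125,899,906,842,624 bytes/PiB = 9,469,944,116,453,310.464 bytes
1 TB = 10^12 bytes = 1,000,000,000,000 bytes
9,469,944,116,453,310.464 / 1,000,000,000,000 = 9,469.94 TB

9,469.94 TB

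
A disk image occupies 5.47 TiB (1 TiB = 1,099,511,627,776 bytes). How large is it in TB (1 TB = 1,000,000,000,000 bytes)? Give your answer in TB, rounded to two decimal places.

5.47 TiB × 1,099,511,627,776 bytes/TiB = 6,014,328,603,934.72 bytes
1 TB = 1,000,000,000,000 bytes
6,014,328,603,934.72 / 1,000,000,000,000 = 6.01 TB

6.01 TB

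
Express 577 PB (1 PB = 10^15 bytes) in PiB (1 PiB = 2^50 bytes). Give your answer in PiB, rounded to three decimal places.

577 PB × 1,000,000,000,000,000 bytes/PB = 577,000,000,000,000,000 bytes
1 PiB = 1,125,899,906,842,624 bytes
577,000,000,000,000,000 / 1,125,899,906,842,624 = 512.479 PiB

512.479 PiB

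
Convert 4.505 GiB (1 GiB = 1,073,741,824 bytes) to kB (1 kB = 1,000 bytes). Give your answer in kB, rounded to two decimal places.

4,837,206.92 kB

4.505 GiB × 1,073,741,824 bytes/GiB = 4,837,206,917.12 bytes
1 kB = 10^3 bytes = 1,000 bytes
4,837,206,917.12 / 1,000 = 4,837,206.92 kB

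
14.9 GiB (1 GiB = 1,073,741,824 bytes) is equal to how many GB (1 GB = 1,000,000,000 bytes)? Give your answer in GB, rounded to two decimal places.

16.00 GB

14.9 GiB = 14.9 × 2^30 bytes = 15,998,753,177.6 bytes
1 GB = 10^9 bytes = 1,000,000,000 bytes
15,998,753,177.6 / 1,000,000,000 = 16.00 GB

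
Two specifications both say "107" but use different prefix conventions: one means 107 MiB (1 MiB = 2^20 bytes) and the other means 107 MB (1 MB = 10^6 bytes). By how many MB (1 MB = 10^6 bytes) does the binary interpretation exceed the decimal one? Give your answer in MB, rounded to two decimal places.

5.20 MB

107 MiB = 107 × 1,048,576 = 112,197,632 bytes
107 MB = 107 × 1,000,000 = 107,000,000 bytes
difference = 5,197,632 bytes
5,197,632 / 1,000,000 = 5.20 MB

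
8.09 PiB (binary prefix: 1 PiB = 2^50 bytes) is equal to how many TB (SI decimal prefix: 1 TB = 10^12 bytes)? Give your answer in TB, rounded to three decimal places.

8.09 PiB × 1,125,899,906,842,624 bytes/PiB = 9,108,530,246,356,828.16 bytes
1 TB = 1,000,000,000,000 bytes
9,108,530,246,356,828.16 / 1,000,000,000,000 = 9,108.530 TB

9,108.530 TB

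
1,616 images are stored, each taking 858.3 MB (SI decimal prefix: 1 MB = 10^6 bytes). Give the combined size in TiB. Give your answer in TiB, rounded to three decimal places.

1.261 TiB

Total = 1,616 × 858.3 MB = 1387012.8 MB
= 1387012.8 × 1,000,000 bytes = 1,387,012,800,000 bytes
1 TiB = 1,099,511,627,776 bytes
1,387,012,800,000 / 1,099,511,627,776 = 1.261 TiB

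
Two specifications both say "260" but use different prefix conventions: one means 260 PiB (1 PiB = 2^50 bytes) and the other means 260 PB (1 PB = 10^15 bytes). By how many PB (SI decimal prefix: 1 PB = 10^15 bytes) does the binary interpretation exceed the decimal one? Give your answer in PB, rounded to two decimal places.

260 PiB = 260 × 1,125,899,906,842,624 = 292,733,975,779,082,240 bytes
260 PB = 260 × 1,000,000,000,000,000 = 260,000,000,000,000,000 bytes
difference = 32,733,975,779,082,240 bytes
32,733,975,779,082,240 / 1,000,000,000,000,000 = 32.73 PB

32.73 PB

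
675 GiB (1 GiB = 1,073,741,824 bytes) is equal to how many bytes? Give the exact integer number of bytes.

675 × 1,073,741,824 = 724,775,731,200 bytes  (1 GiB = 2^30 bytes)

724,775,731,200 bytes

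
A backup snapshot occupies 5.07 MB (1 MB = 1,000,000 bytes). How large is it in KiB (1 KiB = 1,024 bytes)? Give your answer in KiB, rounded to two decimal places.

5.07 MB = 5.07 × 10^6 bytes = 5,070,000 bytes
1 KiB = 1,024 bytes
5,070,000 / 1,024 = 4,951.17 KiB

4,951.17 KiB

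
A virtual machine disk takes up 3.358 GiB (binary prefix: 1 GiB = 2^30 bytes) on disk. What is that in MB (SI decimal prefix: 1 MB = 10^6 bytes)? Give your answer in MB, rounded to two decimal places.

3,605.63 MB

3.358 GiB × 1,073,741,824 bytes/GiB = 3,605,625,044.992 bytes
1 MB = 1,000,000 bytes
3,605,625,044.992 / 1,000,000 = 3,605.63 MB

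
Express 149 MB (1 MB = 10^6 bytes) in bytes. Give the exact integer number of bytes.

149,000,000 bytes

149 × 1,000,000 = 149,000,000 bytes  (1 MB = 10^6 bytes)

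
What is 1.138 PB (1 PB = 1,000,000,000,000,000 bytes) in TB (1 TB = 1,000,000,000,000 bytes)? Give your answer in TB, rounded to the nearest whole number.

1,138 TB

1.138 PB = 1.138 × 10^15 bytes = 1,138,000,000,000,000 bytes
1 TB = 1,000,000,000,000 bytes
1,138,000,000,000,000 / 1,000,000,000,000 = 1,138 TB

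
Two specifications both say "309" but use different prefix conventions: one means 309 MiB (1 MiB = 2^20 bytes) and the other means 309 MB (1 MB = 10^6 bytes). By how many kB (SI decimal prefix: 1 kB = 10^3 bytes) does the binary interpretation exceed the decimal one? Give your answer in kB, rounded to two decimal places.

309 MiB = 309 × 1,048,576 = 324,009,984 bytes
309 MB = 309 × 1,000,000 = 309,000,000 bytes
difference = 15,009,984 bytes
15,009,984 / 1,000 = 15,009.98 kB

15,009.98 kB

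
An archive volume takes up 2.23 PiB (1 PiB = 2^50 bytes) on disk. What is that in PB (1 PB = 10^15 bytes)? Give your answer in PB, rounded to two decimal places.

2.23 PiB × 1,125,899,906,842,624 bytes/PiB = 2,510,756,792,259,051.52 bytes
1 PB = 10^15 bytes = 1,000,000,000,000,000 bytes
2,510,756,792,259,051.52 / 1,000,000,000,000,000 = 2.51 PB

2.51 PB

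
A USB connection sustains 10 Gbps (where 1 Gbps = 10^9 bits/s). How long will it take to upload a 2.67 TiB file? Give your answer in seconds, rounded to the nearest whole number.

2.67 TiB = 2,935,696,046,161.92 bytes = 23,485,568,369,295.36 bits
10 Gbps = 10,000,000,000 bits/s
time = 23,485,568,369,295.36 / 10,000,000,000 = 2,349 s

2,349 seconds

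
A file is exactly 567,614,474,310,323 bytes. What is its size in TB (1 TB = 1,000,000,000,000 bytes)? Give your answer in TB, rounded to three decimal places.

567,614,474,310,323 bytes given.
1 TB = 1,000,000,000,000 bytes
567,614,474,310,323 / 1,000,000,000,000 = 567.614 TB

567.614 TB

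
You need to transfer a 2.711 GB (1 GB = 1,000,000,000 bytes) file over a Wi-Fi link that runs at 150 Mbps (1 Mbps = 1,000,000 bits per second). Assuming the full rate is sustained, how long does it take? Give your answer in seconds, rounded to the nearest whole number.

2.711 GB = 2,711,000,000 bytes = 21,688,000,000 bits
150 Mbps = 150,000,000 bits/s
time = 21,688,000,000 / 150,000,000 = 145 s

145 seconds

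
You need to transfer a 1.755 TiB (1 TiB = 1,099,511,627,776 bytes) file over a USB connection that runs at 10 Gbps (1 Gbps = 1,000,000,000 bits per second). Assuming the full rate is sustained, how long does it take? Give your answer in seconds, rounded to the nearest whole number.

1.755 TiB = 1,929,642,906,746.88 bytes = 15,437,143,253,975.04 bits
10 Gbps = 10,000,000,000 bits/s
time = 15,437,143,253,975.04 / 10,000,000,000 = 1,544 s

1,544 seconds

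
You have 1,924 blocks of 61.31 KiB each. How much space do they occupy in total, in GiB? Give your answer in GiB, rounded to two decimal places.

Total = 1,924 × 61.31 KiB = 117960.44 KiB
= 117960.44 × 1,024 bytes = 120,791,490.56 bytes
1 GiB = 1,073,741,824 bytes
120,791,490.56 / 1,073,741,824 = 0.11 GiB

0.11 GiB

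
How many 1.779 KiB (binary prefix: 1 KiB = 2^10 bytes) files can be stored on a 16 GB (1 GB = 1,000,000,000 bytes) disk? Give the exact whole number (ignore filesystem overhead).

8,783,024

Capacity: 16 GB = 16,000,000,000 bytes
Per item: 1.779 KiB = 1,821.696 bytes
⌊16,000,000,000 / 1,821.696⌋ = 8,783,024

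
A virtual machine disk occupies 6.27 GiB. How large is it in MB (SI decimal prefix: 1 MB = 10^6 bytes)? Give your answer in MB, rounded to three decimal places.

6.27 GiB = 6.27 × 2^30 bytes = 6,732,361,236.48 bytes
1 MB = 1,000,000 bytes
6,732,361,236.48 / 1,000,000 = 6,732.361 MB

6,732.361 MB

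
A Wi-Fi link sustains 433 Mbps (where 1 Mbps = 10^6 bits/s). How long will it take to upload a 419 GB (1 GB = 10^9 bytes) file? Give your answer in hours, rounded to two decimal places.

2.15 hours

419 GB = 419,000,000,000 bytes = 3,352,000,000,000 bits
433 Mbps = 433,000,000 bits/s
time = 3,352,000,000,000 / 433,000,000 = 7,741.3395 s
7,741.3395 s / 3600 = 2.15 hours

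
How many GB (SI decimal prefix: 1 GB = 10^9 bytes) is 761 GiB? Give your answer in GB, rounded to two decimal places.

817.12 GB

761 GiB = 761 × 2^30 bytes = 817,117,528,064 bytes
1 GB = 1,000,000,000 bytes
817,117,528,064 / 1,000,000,000 = 817.12 GB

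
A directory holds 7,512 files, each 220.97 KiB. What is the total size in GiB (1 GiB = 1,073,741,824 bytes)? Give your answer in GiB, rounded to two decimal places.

Total = 7,512 × 220.97 KiB = 1659926.64 KiB
= 1659926.64 × 1,024 bytes = 1,699,764,879.36 bytes
1 GiB = 1,073,741,824 bytes
1,699,764,879.36 / 1,073,741,824 = 1.58 GiB

1.58 GiB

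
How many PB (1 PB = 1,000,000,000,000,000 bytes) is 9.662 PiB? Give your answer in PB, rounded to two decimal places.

9.662 PiB × 1,125,899,906,842,624 bytes/PiB = 10,878,444,899,913,433.088 bytes
1 PB = 10^15 bytes = 1,000,000,000,000,000 bytes
10,878,444,899,913,433.088 / 1,000,000,000,000,000 = 10.88 PB

10.88 PB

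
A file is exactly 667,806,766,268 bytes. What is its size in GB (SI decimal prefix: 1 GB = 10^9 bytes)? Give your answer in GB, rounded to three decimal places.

667,806,766,268 bytes given.
1 GB = 1,000,000,000 bytes
667,806,766,268 / 1,000,000,000 = 667.807 GB

667.807 GB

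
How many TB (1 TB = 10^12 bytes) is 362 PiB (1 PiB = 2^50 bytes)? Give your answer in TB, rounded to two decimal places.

407,575.77 TB

362 PiB = 362 × 2^50 bytes = 407,575,766,277,029,888 bytes
1 TB = 10^12 bytes = 1,000,000,000,000 bytes
407,575,766,277,029,888 / 1,000,000,000,000 = 407,575.77 TB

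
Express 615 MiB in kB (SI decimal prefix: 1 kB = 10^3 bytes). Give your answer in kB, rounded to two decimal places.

615 MiB × 1,048,576 bytes/MiB = 644,874,240 bytes
1 kB = 10^3 bytes = 1,000 bytes
644,874,240 / 1,000 = 644,874.24 kB

644,874.24 kB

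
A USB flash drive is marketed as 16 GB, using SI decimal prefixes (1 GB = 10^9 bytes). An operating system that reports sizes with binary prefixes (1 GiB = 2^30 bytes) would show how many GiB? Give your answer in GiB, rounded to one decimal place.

16 GB × 1,000,000,000 bytes/GB = 16,000,000,000 bytes
1 GiB = 1,073,741,824 bytes
16,000,000,000 / 1,073,741,824 = 14.9 GiB

14.9 GiB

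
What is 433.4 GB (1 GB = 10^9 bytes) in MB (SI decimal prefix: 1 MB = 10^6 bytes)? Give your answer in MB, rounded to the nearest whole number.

433,400 MB

433.4 GB = 433.4 × 10^9 bytes = 433,400,000,000 bytes
1 MB = 1,000,000 bytes
433,400,000,000 / 1,000,000 = 433,400 MB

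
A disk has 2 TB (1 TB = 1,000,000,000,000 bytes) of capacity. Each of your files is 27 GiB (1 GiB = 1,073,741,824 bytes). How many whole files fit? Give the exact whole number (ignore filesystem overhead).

Capacity: 2 TB = 2,000,000,000,000 bytes
Per item: 27 GiB = 28,991,029,248 bytes
⌊2,000,000,000,000 / 28,991,029,248⌋ = 68

68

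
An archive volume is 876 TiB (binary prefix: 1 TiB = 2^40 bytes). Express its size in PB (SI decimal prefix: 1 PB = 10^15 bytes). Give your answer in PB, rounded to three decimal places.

876 TiB = 876 × 2^40 bytes = 963,172,185,931,776 bytes
1 PB = 10^15 bytes = 1,000,000,000,000,000 bytes
963,172,185,931,776 / 1,000,000,000,000,000 = 0.963 PB

0.963 PB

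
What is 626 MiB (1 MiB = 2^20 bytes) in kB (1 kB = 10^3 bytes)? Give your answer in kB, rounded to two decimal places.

626 MiB × 1,048,576 bytes/MiB = 656,408,576 bytes
1 kB = 1,000 bytes
656,408,576 / 1,000 = 656,408.58 kB

656,408.58 kB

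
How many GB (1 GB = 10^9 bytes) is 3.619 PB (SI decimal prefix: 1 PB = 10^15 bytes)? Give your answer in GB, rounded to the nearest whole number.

3.619 PB = 3.619 × 10^15 bytes = 3,619,000,000,000,000 bytes
1 GB = 10^9 bytes = 1,000,000,000 bytes
3,619,000,000,000,000 / 1,000,000,000 = 3,619,000 GB

3,619,000 GB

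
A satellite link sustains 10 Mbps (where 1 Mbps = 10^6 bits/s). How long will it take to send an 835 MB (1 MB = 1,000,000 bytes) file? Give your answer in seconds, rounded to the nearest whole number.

668 seconds

835 MB = 835,000,000 bytes = 6,680,000,000 bits
10 Mbps = 10,000,000 bits/s
time = 6,680,000,000 / 10,000,000 = 668 s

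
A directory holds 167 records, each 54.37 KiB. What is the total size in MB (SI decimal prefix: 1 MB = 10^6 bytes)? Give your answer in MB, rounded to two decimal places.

9.30 MB

Total = 167 × 54.37 KiB = 9079.79 KiB
= 9079.79 × 1,024 bytes = 9,297,704.96 bytes
1 MB = 1,000,000 bytes
9,297,704.96 / 1,000,000 = 9.30 MB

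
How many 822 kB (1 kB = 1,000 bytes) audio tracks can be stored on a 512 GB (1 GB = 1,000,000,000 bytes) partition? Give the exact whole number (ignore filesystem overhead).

622,871

Capacity: 512 GB = 512,000,000,000 bytes
Per item: 822 kB = 822,000 bytes
⌊512,000,000,000 / 822,000⌋ = 622,871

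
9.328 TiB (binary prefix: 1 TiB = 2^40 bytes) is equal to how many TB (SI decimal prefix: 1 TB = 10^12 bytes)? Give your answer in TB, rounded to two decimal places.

9.328 TiB = 9.328 × 2^40 bytes = 10,256,244,463,894.528 bytes
1 TB = 1,000,000,000,000 bytes
10,256,244,463,894.528 / 1,000,000,000,000 = 10.26 TB

10.26 TB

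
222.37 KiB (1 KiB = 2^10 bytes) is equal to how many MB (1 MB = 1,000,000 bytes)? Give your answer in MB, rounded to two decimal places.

0.23 MB

222.37 KiB × 1,024 bytes/KiB = 227,706.88 bytes
1 MB = 1,000,000 bytes
227,706.88 / 1,000,000 = 0.23 MB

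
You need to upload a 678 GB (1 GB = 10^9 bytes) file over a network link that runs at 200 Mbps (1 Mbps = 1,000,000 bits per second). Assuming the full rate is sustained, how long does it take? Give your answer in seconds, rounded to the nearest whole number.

27,120 seconds

678 GB = 678,000,000,000 bytes = 5,424,000,000,000 bits
200 Mbps = 200,000,000 bits/s
time = 5,424,000,000,000 / 200,000,000 = 27,120 s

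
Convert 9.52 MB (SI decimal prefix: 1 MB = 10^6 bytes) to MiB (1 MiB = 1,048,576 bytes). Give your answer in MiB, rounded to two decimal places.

9.52 MB = 9.52 × 10^6 bytes = 9,520,000 bytes
1 MiB = 2^20 bytes = 1,048,576 bytes
9,520,000 / 1,048,576 = 9.08 MiB

9.08 MiB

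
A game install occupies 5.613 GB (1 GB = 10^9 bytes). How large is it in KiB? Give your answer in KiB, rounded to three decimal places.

5.613 GB × 1,000,000,000 bytes/GB = 5,613,000,000 bytes
1 KiB = 2^10 bytes = 1,024 bytes
5,613,000,000 / 1,024 = 5,481,445.313 KiB

5,481,445.313 KiB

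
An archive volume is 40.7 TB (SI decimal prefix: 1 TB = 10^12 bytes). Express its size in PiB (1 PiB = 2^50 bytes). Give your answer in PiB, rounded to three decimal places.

40.7 TB × 1,000,000,000,000 bytes/TB = 40,700,000,000,000 bytes
1 PiB = 1,125,899,906,842,624 bytes
40,700,000,000,000 / 1,125,899,906,842,624 = 0.036 PiB

0.036 PiB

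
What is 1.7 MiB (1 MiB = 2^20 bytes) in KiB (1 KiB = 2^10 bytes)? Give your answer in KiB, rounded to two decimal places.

1.7 MiB × 1,048,576 bytes/MiB = 1,782,579.2 bytes
1 KiB = 1,024 bytes
1,782,579.2 / 1,024 = 1,740.80 KiB

1,740.80 KiB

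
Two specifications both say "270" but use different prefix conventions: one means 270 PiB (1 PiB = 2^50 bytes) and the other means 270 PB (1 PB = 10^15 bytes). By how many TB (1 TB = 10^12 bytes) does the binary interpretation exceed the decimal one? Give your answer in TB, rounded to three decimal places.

33,992.975 TB

270 PiB = 270 × 1,125,899,906,842,624 = 303,992,974,847,508,480 bytes
270 PB = 270 × 1,000,000,000,000,000 = 270,000,000,000,000,000 bytes
difference = 33,992,974,847,508,480 bytes
33,992,974,847,508,480 / 1,000,000,000,000 = 33,992.975 TB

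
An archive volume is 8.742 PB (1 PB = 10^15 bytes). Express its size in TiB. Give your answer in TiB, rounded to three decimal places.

8.742 PB = 8.742 × 10^15 bytes = 8,742,000,000,000,000 bytes
1 TiB = 2^40 bytes = 1,099,511,627,776 bytes
8,742,000,000,000,000 / 1,099,511,627,776 = 7,950.803 TiB

7,950.803 TiB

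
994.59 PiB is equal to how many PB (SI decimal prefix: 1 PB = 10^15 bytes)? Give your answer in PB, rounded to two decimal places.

994.59 PiB × 1,125,899,906,842,624 bytes/PiB = 1,119,808,788,346,605,404.16 bytes
1 PB = 10^15 bytes = 1,000,000,000,000,000 bytes
1,119,808,788,346,605,404.16 / 1,000,000,000,000,000 = 1,119.81 PB

1,119.81 PB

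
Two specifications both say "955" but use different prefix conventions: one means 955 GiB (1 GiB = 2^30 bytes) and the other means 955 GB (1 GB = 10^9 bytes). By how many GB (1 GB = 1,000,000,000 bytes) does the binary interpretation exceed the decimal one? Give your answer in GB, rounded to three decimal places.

70.423 GB

955 GiB = 955 × 1,073,741,824 = 1,025,423,441,920 bytes
955 GB = 955 × 1,000,000,000 = 955,000,000,000 bytes
difference = 70,423,441,920 bytes
70,423,441,920 / 1,000,000,000 = 70.423 GB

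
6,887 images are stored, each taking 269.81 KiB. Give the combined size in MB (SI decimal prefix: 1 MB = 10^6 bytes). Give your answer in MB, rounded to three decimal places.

Total = 6,887 × 269.81 KiB = 1858181.47 KiB
= 1858181.47 × 1,024 bytes = 1,902,777,825.28 bytes
1 MB = 1,000,000 bytes
1,902,777,825.28 / 1,000,000 = 1,902.778 MB

1,902.778 MB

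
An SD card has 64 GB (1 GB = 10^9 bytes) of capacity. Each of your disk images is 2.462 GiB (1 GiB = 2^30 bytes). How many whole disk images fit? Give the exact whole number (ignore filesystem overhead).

Capacity: 64 GB = 64,000,000,000 bytes
Per item: 2.462 GiB = 2,643,552,370.688 bytes
⌊64,000,000,000 / 2,643,552,370.688⌋ = 24

24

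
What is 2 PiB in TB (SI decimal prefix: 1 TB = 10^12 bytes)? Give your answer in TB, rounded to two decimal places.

2,251.80 TB

2 PiB × 1,125,899,906,842,624 bytes/PiB = 2,251,799,813,685,248 bytes
1 TB = 10^12 bytes = 1,000,000,000,000 bytes
2,251,799,813,685,248 / 1,000,000,000,000 = 2,251.80 TB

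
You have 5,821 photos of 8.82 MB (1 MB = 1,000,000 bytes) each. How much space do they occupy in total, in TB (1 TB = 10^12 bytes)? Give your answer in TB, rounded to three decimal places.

0.051 TB

Total = 5,821 × 8.82 MB = 51341.22 MB
= 51341.22 × 1,000,000 bytes = 51,341,220,000 bytes
1 TB = 1,000,000,000,000 bytes
51,341,220,000 / 1,000,000,000,000 = 0.051 TB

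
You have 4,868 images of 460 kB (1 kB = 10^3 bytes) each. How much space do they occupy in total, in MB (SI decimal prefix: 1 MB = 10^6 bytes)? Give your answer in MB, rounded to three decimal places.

2,239.280 MB

Total = 4,868 × 460 kB = 2,239,280 kB
= 2,239,280 × 1,000 bytes = 2,239,280,000 bytes
1 MB = 1,000,000 bytes
2,239,280,000 / 1,000,000 = 2,239.280 MB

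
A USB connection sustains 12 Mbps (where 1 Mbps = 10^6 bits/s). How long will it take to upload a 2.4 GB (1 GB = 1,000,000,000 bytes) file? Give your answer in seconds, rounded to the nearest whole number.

2.4 GB = 2,400,000,000 bytes = 19,200,000,000 bits
12 Mbps = 12,000,000 bits/s
time = 19,200,000,000 / 12,000,000 = 1,600 s

1,600 seconds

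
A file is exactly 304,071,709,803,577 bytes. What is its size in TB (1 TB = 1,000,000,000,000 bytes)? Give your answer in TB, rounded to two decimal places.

304,071,709,803,577 bytes given.
1 TB = 10^12 bytes = 1,000,000,000,000 bytes
304,071,709,803,577 / 1,000,000,000,000 = 304.07 TB

304.07 TB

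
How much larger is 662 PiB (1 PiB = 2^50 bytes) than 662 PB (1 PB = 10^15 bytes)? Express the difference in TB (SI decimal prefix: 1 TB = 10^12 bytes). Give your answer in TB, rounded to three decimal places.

662 PiB = 662 × 1,125,899,906,842,624 = 745,345,738,329,817,088 bytes
662 PB = 662 × 1,000,000,000,000,000 = 662,000,000,000,000,000 bytes
difference = 83,345,738,329,817,088 bytes
83,345,738,329,817,088 / 1,000,000,000,000 = 83,345.738 TB

83,345.738 TB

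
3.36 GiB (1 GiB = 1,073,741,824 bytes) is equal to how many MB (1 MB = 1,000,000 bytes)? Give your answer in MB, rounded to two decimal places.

3,607.77 MB

3.36 GiB × 1,073,741,824 bytes/GiB = 3,607,772,528.64 bytes
1 MB = 10^6 bytes = 1,000,000 bytes
3,607,772,528.64 / 1,000,000 = 3,607.77 MB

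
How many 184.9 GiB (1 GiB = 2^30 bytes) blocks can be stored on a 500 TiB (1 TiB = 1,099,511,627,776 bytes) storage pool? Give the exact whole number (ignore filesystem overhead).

Capacity: 500 TiB = 549,755,813,888,000 bytes
Per item: 184.9 GiB = 198,534,863,257.6 bytes
⌊549,755,813,888,000 / 198,534,863,257.6⌋ = 2,769

2,769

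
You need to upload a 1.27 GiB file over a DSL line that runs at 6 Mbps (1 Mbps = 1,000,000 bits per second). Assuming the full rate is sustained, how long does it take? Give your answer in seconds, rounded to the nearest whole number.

1.27 GiB = 1,363,652,116.48 bytes = 10,909,216,931.84 bits
6 Mbps = 6,000,000 bits/s
time = 10,909,216,931.84 / 6,000,000 = 1,818 s

1,818 seconds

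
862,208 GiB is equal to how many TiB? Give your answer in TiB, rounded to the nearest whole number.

862,208 GiB × 1,073,741,824 bytes/GiB = 925,788,790,587,392 bytes
1 TiB = 1,099,511,627,776 bytes
925,788,790,587,392 / 1,099,511,627,776 = 842 TiB

842 TiB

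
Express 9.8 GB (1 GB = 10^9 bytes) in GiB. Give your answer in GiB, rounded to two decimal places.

9.8 GB = 9.8 × 10^9 bytes = 9,800,000,000 bytes
1 GiB = 1,073,741,824 bytes
9,800,000,000 / 1,073,741,824 = 9.13 GiB

9.13 GiB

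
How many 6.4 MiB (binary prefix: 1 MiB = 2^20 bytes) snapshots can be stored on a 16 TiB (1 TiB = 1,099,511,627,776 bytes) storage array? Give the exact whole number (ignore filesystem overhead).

Capacity: 16 TiB = 17,592,186,044,416 bytes
Per item: 6.4 MiB = 6,710,886.4 bytes
⌊17,592,186,044,416 / 6,710,886.4⌋ = 2,621,440

2,621,440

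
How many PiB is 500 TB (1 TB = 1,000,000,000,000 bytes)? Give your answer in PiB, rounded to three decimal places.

0.444 PiB

500 TB = 500 × 10^12 bytes = 500,000,000,000,000 bytes
1 PiB = 2^50 bytes = 1,125,899,906,842,624 bytes
500,000,000,000,000 / 1,125,899,906,842,624 = 0.444 PiB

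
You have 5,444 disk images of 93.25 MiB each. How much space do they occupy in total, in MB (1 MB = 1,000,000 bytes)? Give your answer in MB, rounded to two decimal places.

532,312.75 MB

Total = 5,444 × 93.25 MiB = 507,653 MiB
= 507,653 × 1,048,576 bytes = 532,312,752,128 bytes
1 MB = 1,000,000 bytes
532,312,752,128 / 1,000,000 = 532,312.75 MB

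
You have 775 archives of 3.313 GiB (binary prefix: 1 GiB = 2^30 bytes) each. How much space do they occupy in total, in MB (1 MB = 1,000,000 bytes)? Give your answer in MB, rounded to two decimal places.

2,756,912.66 MB

Total = 775 × 3.313 GiB = 2567.575 GiB
= 2567.575 × 1,073,741,824 bytes = 2,756,912,663,756.8 bytes
1 MB = 1,000,000 bytes
2,756,912,663,756.8 / 1,000,000 = 2,756,912.66 MB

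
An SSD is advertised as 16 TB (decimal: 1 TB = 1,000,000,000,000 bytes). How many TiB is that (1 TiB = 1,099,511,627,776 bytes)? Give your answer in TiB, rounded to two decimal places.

14.55 TiB

16 TB = 16 × 10^12 bytes = 16,000,000,000,000 bytes
1 TiB = 1,099,511,627,776 bytes
16,000,000,000,000 / 1,099,511,627,776 = 14.55 TiB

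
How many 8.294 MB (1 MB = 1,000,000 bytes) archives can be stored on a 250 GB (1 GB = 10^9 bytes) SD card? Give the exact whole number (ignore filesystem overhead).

30,142

Capacity: 250 GB = 250,000,000,000 bytes
Per item: 8.294 MB = 8,294,000 bytes
⌊250,000,000,000 / 8,294,000⌋ = 30,142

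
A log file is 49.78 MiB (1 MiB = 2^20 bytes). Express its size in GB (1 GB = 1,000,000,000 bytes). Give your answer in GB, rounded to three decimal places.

49.78 MiB = 49.78 × 2^20 bytes = 52,198,113.28 bytes
1 GB = 1,000,000,000 bytes
52,198,113.28 / 1,000,000,000 = 0.052 GB

0.052 GB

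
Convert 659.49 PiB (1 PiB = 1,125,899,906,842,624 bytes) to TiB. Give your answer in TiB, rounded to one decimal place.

675,317.8 TiB

659.49 PiB = 659.49 × 2^50 bytes = 742,519,729,563,642,101.76 bytes
1 TiB = 2^40 bytes = 1,099,511,627,776 bytes
742,519,729,563,642,101.76 / 1,099,511,627,776 = 675,317.8 TiB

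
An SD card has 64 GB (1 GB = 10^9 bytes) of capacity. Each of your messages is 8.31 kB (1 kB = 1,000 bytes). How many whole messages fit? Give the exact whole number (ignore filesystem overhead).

7,701,564

Capacity: 64 GB = 64,000,000,000 bytes
Per item: 8.31 kB = 8,310 bytes
⌊64,000,000,000 / 8,310⌋ = 7,701,564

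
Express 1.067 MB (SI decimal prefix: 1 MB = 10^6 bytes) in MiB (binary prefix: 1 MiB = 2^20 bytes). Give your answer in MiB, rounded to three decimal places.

1.067 MB = 1.067 × 10^6 bytes = 1,067,000 bytes
1 MiB = 1,048,576 bytes
1,067,000 / 1,048,576 = 1.018 MiB

1.018 MiB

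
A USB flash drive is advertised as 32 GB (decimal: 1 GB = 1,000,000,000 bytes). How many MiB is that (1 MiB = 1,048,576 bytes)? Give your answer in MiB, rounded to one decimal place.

30,517.6 MiB

32 GB = 32 × 10^9 bytes = 32,000,000,000 bytes
1 MiB = 2^20 bytes = 1,048,576 bytes
32,000,000,000 / 1,048,576 = 30,517.6 MiB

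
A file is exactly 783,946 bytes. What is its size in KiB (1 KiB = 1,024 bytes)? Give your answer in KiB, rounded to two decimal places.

783,946 bytes given.
1 KiB = 2^10 bytes = 1,024 bytes
783,946 / 1,024 = 765.57 KiB

765.57 KiB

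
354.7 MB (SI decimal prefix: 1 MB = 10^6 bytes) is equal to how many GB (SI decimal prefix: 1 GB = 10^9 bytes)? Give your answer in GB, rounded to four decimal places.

354.7 MB × 1,000,000 bytes/MB = 354,700,000 bytes
1 GB = 1,000,000,000 bytes
354,700,000 / 1,000,000,000 = 0.3547 GB

0.3547 GB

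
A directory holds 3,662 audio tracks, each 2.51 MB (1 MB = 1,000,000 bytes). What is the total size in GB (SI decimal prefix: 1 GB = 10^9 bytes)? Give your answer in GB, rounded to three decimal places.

Total = 3,662 × 2.51 MB = 9191.62 MB
= 9191.62 × 1,000,000 bytes = 9,191,620,000 bytes
1 GB = 1,000,000,000 bytes
9,191,620,000 / 1,000,000,000 = 9.192 GB

9.192 GB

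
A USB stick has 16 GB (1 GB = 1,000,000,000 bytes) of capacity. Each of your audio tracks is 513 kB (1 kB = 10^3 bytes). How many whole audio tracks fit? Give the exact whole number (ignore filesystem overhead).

Capacity: 16 GB = 16,000,000,000 bytes
Per item: 513 kB = 513,000 bytes
⌊16,000,000,000 / 513,000⌋ = 31,189

31,189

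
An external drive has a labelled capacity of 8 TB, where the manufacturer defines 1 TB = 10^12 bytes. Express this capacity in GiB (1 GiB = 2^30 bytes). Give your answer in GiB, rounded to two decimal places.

7,450.58 GiB

8 TB = 8 × 10^12 bytes = 8,000,000,000,000 bytes
1 GiB = 1,073,741,824 bytes
8,000,000,000,000 / 1,073,741,824 = 7,450.58 GiB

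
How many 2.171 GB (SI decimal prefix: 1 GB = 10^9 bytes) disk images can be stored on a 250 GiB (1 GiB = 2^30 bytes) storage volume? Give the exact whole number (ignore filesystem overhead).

123

Capacity: 250 GiB = 268,435,456,000 bytes
Per item: 2.171 GB = 2,171,000,000 bytes
⌊268,435,456,000 / 2,171,000,000⌋ = 123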